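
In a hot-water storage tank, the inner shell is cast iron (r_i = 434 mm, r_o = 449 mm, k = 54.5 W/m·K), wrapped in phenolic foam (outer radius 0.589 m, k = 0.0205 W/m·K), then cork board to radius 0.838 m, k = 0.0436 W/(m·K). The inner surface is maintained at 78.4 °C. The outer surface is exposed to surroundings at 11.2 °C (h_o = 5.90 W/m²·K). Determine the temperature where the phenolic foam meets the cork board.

Treat each layer as a resistance in series:
  R_cast iron = (1/0.434 − 1/0.449)/(4πk) = 0.07698/(4π·54.5) = 1.124×10^-4 K/W
  R_phenolic foam = (1/0.449 − 1/0.589)/(4πk) = 0.5294/(4π·0.0205) = 2.055 K/W
  R_cork board = (1/0.589 − 1/0.838)/(4πk) = 0.5045/(4π·0.0436) = 0.9208 K/W
  R_conv,out = 1/(4πr²h) = 1/(4π·0.838²·5.90) = 0.01921 K/W
ΣR = 1.124×10^-4 + 2.055 + 0.9208 + 0.01921 = 2.995 K/W
Q = ΔT/ΣR = (78.4 °C − 11.2 °C)/2.995 = 22.44 W
From the inner boundary to the phenolic foam/cork board interface, ΣR_partial = 2.055 K/W.
T_interface = T_in − Q·ΣR_partial = 78.4 °C − (22.44)(2.055) = 32.3 °C

T = 32.3 °C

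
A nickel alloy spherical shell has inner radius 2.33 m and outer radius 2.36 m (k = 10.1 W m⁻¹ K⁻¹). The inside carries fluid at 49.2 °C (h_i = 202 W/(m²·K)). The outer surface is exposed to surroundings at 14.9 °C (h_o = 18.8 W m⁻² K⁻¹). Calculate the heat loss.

Resistance network (inner→outer):
  R_conv,in = 1/(4πr²h) = 1/(4π·2.33²·202) = 7.256×10^-5 K/W
  R_nickel alloy = (1/2.33 − 1/2.36)/(4πk) = 0.005456/(4π·10.1) = 4.299×10^-5 K/W
  R_conv,out = 1/(4πr²h) = 1/(4π·2.36²·18.8) = 7.600×10^-4 K/W
ΣR = 7.256×10^-5 + 4.299×10^-5 + 7.600×10^-4 = 8.756×10^-4 K/W
Q = ΔT/ΣR = (49.2 °C − 14.9 °C)/8.756×10^-4 = 39200 W

Q = 39.2 kW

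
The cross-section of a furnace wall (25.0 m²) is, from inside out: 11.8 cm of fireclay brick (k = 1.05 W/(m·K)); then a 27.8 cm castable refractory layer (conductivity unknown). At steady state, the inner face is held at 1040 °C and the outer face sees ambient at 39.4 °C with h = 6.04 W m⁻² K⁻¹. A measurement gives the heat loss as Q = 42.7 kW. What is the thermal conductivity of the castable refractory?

ΣR = ΔT/Q = |1040 − 39.4|/42700 = 0.02343 K/W
Known resistances:
  R_fireclay brick = L/(kA) = 0.118/(1.05·25.0) = 0.004495 K/W
  R_conv,out = 1/(hA) = 1/(6.04·25.0) = 0.006623 K/W
R_castable refractory = ΣR − ΣR_known = 0.02343 − 0.01112 = 0.01231 K/W
L/(kA) = 0.01231 ⇒ k = 0.278/(0.01231·25.0) = 0.903 W/m·K

k = 0.903 W/m·K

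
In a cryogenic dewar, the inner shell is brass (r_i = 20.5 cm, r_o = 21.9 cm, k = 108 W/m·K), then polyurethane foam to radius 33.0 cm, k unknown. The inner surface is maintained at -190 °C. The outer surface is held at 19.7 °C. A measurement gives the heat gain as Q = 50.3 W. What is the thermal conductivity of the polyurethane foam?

ΣR = ΔT/Q = |-190 − 19.7|/50.3 = 4.169 K/W
Known resistances:
  R_brass = (1/0.205 − 1/0.219)/(4πk) = 0.3118/(4π·108) = 2.298×10^-4 K/W
R_polyurethane foam = ΣR − ΣR_known = 4.169 − 2.298×10^-4 = 4.169 K/W
(1/r₁−1/r₂)/(4πk) = 4.169 ⇒ k = 1.536/(4π·4.169) = 0.0293 W/m·K

k = 0.0293 W/m·K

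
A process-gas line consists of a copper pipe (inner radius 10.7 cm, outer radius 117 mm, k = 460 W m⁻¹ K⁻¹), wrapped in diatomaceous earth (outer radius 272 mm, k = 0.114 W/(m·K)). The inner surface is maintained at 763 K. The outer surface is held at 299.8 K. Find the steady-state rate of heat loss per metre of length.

Resistance network (inner→outer):
  R'_copper = ln(0.117/0.107)/(2πk) = 0.08935/(2π·460) = 3.091×10^-5 m·K/W
  R'_diatomaceous earth = ln(0.272/0.117)/(2πk) = 0.8436/(2π·0.114) = 1.178 m·K/W
ΣR = 3.091×10^-5 + 1.178 = 1.178 m·K/W
Q' = ΔT/ΣR = (763 K − 299.8 K)/1.178 = 393 W/m

Q' = 393 W/m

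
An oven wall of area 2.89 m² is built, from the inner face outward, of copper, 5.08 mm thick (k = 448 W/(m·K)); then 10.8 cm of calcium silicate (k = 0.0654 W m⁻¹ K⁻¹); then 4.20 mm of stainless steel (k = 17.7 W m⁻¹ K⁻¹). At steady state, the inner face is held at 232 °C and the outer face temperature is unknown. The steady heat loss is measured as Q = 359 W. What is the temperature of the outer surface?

Series resistances:
  R_copper = L/(kA) = 0.00508/(448·2.89) = 3.924×10^-6 K/W
  R_calcium silicate = L/(kA) = 0.108/(0.0654·2.89) = 0.5714 K/W
  R_stainless steel = L/(kA) = 0.00420/(17.7·2.89) = 8.211×10^-5 K/W
ΣR = 0.5715 K/W
ΔT = Q·ΣR = 359 × 0.5715 = 205.2 K
Heat flows outward, so T_out = T_in − ΔT = 232 − 205.2 = 26.8 °C

T_out = 26.8 °C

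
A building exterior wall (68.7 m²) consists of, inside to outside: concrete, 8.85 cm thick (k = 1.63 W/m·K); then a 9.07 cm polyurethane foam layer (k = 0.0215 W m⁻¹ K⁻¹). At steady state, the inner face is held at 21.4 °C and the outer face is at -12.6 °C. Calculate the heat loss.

Series thermal resistances, inner to outer:
  R_concrete = L/(kA) = 0.0885/(1.63·68.7) = 7.903×10^-4 K/W
  R_polyurethane foam = L/(kA) = 0.0907/(0.0215·68.7) = 0.06141 K/W
ΣR = 7.903×10^-4 + 0.06141 = 0.06220 K/W
Q = ΔT/ΣR = (21.4 °C − -12.6 °C)/0.06220 = 547 W

Q = 547 W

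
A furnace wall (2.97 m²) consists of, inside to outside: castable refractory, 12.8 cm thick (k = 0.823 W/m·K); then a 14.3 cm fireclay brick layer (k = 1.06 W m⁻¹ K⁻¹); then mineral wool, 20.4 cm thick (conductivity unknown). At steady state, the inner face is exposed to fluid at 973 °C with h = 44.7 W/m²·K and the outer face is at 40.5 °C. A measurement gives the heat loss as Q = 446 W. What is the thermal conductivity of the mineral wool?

ΣR = ΔT/Q = |973 − 40.5|/446 = 2.091 K/W
Known resistances:
  R_conv,in = 1/(hA) = 1/(44.7·2.97) = 0.007532 K/W
  R_castable refractory = L/(kA) = 0.128/(0.823·2.97) = 0.05237 K/W
  R_fireclay brick = L/(kA) = 0.143/(1.06·2.97) = 0.04542 K/W
R_mineral wool = ΣR − ΣR_known = 2.091 − 0.1053 = 1.986 K/W
L/(kA) = 1.986 ⇒ k = 0.204/(1.986·2.97) = 0.0346 W/m·K

k = 0.0346 W/m·K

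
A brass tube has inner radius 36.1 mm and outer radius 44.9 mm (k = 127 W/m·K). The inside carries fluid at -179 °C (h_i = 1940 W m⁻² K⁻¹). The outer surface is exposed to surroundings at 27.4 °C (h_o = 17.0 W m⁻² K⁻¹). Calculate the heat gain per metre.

Q' = 978 W/m

Series thermal resistances, inner to outer:
  R'_conv,in = 1/(2πr h) = 1/(2π·0.0361·1940) = 0.002273 m·K/W
  R'_brass = ln(0.0449/0.0361)/(2πk) = 0.2181/(2π·127) = 2.734×10^-4 m·K/W
  R'_conv,out = 1/(2πr h) = 1/(2π·0.0449·17.0) = 0.2085 m·K/W
ΣR = 0.002273 + 2.734×10^-4 + 0.2085 = 0.2110 m·K/W
Q' = ΔT/ΣR = (-179 °C − 27.4 °C)/0.2110 = -978 W/m
(Negative Q' ⇒ heat flows inward; heat gain = 978 W/m.)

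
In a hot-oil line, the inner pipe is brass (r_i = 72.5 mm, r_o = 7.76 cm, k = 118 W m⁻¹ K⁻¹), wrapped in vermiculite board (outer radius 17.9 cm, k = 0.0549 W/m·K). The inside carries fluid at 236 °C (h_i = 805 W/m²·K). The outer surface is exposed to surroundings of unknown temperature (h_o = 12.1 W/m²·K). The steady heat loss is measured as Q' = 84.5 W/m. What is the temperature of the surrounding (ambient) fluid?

T_out = 24.8 °C

Series resistances:
  R'_conv,in = 1/(2πr h) = 1/(2π·0.0725·805) = 0.002727 m·K/W
  R'_brass = ln(0.0776/0.0725)/(2πk) = 0.06798/(2π·118) = 9.169×10^-5 m·K/W
  R'_vermiculite board = ln(0.179/0.0776)/(2πk) = 0.8358/(2π·0.0549) = 2.423 m·K/W
  R'_conv,out = 1/(2πr h) = 1/(2π·0.179·12.1) = 0.07348 m·K/W
ΣR = 2.499 m·K/W
ΔT = Q'·ΣR = 84.5 × 2.499 = 211.2 K
Heat flows outward, so T_out = T_in − ΔT = 236 − 211.2 = 24.8 °C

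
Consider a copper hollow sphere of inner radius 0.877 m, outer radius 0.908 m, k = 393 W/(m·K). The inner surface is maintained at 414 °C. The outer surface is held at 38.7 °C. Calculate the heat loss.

Q = 4.76×10^7 W

Q = 4πk·ΔT/(1/r₁ − 1/r₂) = 4π × 393 × 375.3 / (1/0.877 − 1/0.908) = 4.76×10^7 W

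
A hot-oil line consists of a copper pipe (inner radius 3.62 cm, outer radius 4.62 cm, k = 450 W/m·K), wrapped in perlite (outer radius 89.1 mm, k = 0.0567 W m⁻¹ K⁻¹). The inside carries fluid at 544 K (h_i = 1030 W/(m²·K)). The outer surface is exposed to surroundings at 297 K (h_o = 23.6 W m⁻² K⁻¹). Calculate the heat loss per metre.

Series thermal resistances, inner to outer:
  R'_conv,in = 1/(2πr h) = 1/(2π·0.0362·1030) = 0.004268 m·K/W
  R'_copper = ln(0.0462/0.0362)/(2πk) = 0.2439/(2π·450) = 8.627×10^-5 m·K/W
  R'_perlite = ln(0.0891/0.0462)/(2πk) = 0.6568/(2π·0.0567) = 1.844 m·K/W
  R'_conv,out = 1/(2πr h) = 1/(2π·0.0891·23.6) = 0.07569 m·K/W
ΣR = 0.004268 + 8.627×10^-5 + 1.844 + 0.07569 = 1.924 m·K/W
Q' = ΔT/ΣR = (544 K − 297 K)/1.924 = 128 W/m

Q' = 128 W/m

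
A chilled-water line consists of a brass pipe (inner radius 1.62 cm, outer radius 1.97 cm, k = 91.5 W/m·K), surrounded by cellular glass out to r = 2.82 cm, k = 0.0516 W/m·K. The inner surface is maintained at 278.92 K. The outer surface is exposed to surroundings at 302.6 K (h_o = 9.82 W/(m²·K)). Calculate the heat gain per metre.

Q' = 14.1 W/m

Treat each layer as a resistance in series:
  R'_brass = ln(0.0197/0.0162)/(2πk) = 0.1956/(2π·91.5) = 3.402×10^-4 m·K/W
  R'_cellular glass = ln(0.0282/0.0197)/(2πk) = 0.3587/(2π·0.0516) = 1.106 m·K/W
  R'_conv,out = 1/(2πr h) = 1/(2π·0.0282·9.82) = 0.5747 m·K/W
ΣR = 3.402×10^-4 + 1.106 + 0.5747 = 1.681 m·K/W
Q' = ΔT/ΣR = (278.92 K − 302.6 K)/1.681 = -14.1 W/m
(Negative Q' ⇒ heat flows inward; heat gain = 14.1 W/m.)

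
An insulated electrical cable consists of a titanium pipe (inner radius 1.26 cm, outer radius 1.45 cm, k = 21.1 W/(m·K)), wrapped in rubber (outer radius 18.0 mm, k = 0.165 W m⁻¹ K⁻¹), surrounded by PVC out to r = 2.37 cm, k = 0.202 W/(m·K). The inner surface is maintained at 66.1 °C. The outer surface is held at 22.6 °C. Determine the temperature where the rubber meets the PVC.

Treat each layer as a resistance in series:
  R'_titanium = ln(0.0145/0.0126)/(2πk) = 0.1405/(2π·21.1) = 0.001059 m·K/W
  R'_rubber = ln(0.0180/0.0145)/(2πk) = 0.2162/(2π·0.165) = 0.2086 m·K/W
  R'_PVC = ln(0.0237/0.0180)/(2πk) = 0.2751/(2π·0.202) = 0.2168 m·K/W
ΣR = 0.001059 + 0.2086 + 0.2168 = 0.4265 m·K/W
Q' = ΔT/ΣR = (66.1 °C − 22.6 °C)/0.4265 = 102.0 W/m
From the inner boundary to the rubber/PVC interface, ΣR_partial = 0.2097 m·K/W.
T_interface = T_in − Q'·ΣR_partial = 66.1 °C − (102.0)(0.2097) = 44.7 °C

T = 44.7 °C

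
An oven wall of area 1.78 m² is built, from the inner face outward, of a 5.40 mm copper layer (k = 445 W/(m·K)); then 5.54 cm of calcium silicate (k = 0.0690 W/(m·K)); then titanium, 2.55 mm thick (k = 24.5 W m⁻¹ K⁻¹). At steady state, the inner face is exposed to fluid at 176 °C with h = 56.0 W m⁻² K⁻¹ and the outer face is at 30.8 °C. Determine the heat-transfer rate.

Resistance network (inner→outer):
  R_conv,in = 1/(hA) = 1/(56.0·1.78) = 0.01003 K/W
  R_copper = L/(kA) = 0.00540/(445·1.78) = 6.817×10^-6 K/W
  R_calcium silicate = L/(kA) = 0.0554/(0.0690·1.78) = 0.4511 K/W
  R_titanium = L/(kA) = 0.00255/(24.5·1.78) = 5.847×10^-5 K/W
ΣR = 0.01003 + 6.817×10^-6 + 0.4511 + 5.847×10^-5 = 0.4612 K/W
Q = ΔT/ΣR = (176 °C − 30.8 °C)/0.4612 = 315 W

Q = 315 W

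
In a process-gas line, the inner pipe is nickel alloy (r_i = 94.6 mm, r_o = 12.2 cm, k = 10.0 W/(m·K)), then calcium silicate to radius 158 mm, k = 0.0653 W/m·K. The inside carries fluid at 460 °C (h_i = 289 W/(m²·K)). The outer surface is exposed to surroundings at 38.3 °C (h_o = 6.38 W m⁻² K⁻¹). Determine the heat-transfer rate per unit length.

Series thermal resistances, inner to outer:
  R'_conv,in = 1/(2πr h) = 1/(2π·0.0946·289) = 0.005821 m·K/W
  R'_nickel alloy = ln(0.122/0.0946)/(2πk) = 0.2544/(2π·10.0) = 0.004048 m·K/W
  R'_calcium silicate = ln(0.158/0.122)/(2πk) = 0.2586/(2π·0.0653) = 0.6302 m·K/W
  R'_conv,out = 1/(2πr h) = 1/(2π·0.158·6.38) = 0.1579 m·K/W
ΣR = 0.005821 + 0.004048 + 0.6302 + 0.1579 = 0.7980 m·K/W
Q' = ΔT/ΣR = (460 °C − 38.3 °C)/0.7980 = 528 W/m

Q' = 528 W/m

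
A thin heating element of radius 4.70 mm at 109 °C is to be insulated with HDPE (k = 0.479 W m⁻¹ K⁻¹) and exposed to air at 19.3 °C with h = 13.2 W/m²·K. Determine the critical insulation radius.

r_cr = 3.63 cm

For a cylinder, r_cr = k_ins/h = 0.479/13.2 = 0.0363 m = 3.63 cm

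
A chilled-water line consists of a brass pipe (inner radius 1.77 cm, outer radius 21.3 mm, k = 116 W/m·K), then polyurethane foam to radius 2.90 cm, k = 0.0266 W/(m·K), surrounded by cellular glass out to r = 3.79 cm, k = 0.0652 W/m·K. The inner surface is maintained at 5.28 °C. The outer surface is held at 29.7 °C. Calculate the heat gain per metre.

Treat each layer as a resistance in series:
  R'_brass = ln(0.0213/0.0177)/(2πk) = 0.1851/(2π·116) = 2.540×10^-4 m·K/W
  R'_polyurethane foam = ln(0.0290/0.0213)/(2πk) = 0.3086/(2π·0.0266) = 1.846 m·K/W
  R'_cellular glass = ln(0.0379/0.0290)/(2πk) = 0.2677/(2π·0.0652) = 0.6534 m·K/W
ΣR = 2.540×10^-4 + 1.846 + 0.6534 = 2.500 m·K/W
Q' = ΔT/ΣR = (5.28 °C − 29.7 °C)/2.500 = -9.77 W/m
(Negative Q' ⇒ heat flows inward; heat gain = 9.77 W/m.)

Q' = 9.77 W/m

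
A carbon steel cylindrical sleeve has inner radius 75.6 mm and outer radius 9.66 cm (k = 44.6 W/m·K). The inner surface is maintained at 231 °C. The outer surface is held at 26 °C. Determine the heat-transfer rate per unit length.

Q' = 2πk·ΔT/ln(r₂/r₁) = 2π × 44.6 × 205 / ln(0.0966/0.0756) = 2.34×10^5 W/m

Q' = 234 kW/m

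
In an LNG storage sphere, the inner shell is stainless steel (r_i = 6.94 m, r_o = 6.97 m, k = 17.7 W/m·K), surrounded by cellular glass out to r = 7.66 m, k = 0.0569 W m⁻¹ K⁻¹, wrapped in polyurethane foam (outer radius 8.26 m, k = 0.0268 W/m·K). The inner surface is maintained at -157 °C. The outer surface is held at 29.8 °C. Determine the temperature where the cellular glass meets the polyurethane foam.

Resistance network (inner→outer):
  R_stainless steel = (1/6.94 − 1/6.97)/(4πk) = 6.202×10^-4/(4π·17.7) = 2.788×10^-6 K/W
  R_cellular glass = (1/6.97 − 1/7.66)/(4πk) = 0.01292/(4π·0.0569) = 0.01807 K/W
  R_polyurethane foam = (1/7.66 − 1/8.26)/(4πk) = 0.009483/(4π·0.0268) = 0.02816 K/W
ΣR = 2.788×10^-6 + 0.01807 + 0.02816 = 0.04623 K/W
Q = ΔT/ΣR = (-157 °C − 29.8 °C)/0.04623 = -4041 W
From the inner boundary to the cellular glass/polyurethane foam interface, ΣR_partial = 0.01807 K/W.
T_interface = T_in − Q·ΣR_partial = -157 °C − (-4041)(0.01807) = -84.0 °C

T = -84.0 °C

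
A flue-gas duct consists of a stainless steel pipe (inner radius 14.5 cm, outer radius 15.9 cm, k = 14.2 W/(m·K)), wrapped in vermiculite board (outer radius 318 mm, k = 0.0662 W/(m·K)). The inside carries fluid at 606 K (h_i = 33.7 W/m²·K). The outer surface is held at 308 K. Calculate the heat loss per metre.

Treat each layer as a resistance in series:
  R'_conv,in = 1/(2πr h) = 1/(2π·0.145·33.7) = 0.03257 m·K/W
  R'_stainless steel = ln(0.159/0.145)/(2πk) = 0.09217/(2π·14.2) = 0.001033 m·K/W
  R'_vermiculite board = ln(0.318/0.159)/(2πk) = 0.6931/(2π·0.0662) = 1.666 m·K/W
ΣR = 0.03257 + 0.001033 + 1.666 = 1.700 m·K/W
Q' = ΔT/ΣR = (606 K − 308 K)/1.700 = 175 W/m

Q' = 175 W/m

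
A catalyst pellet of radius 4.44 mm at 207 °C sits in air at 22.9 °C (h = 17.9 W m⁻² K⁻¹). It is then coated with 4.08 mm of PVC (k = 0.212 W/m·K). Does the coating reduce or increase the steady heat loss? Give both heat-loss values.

Critical radius for a sphere: r_cr = 2k/h = 0.0237 m = 2.37 cm.
Outer radius after coating: r₂ = 0.00444 + 0.00408 = 0.00852 m.
Since r₁ < r_cr and r₂ ≤ r_cr, the coating moves toward the maximum at r_cr — heat loss rises.
Bare: R = 1/(4πr₁²h) = 225.5 K/W; Q = 184.1/225.5 = 0.816 W.
Coated: R = R_cond + R_conv = 101.7 K/W; Q = 184.1/101.7 = 1.81 W.

increases: 0.816 → 1.81 W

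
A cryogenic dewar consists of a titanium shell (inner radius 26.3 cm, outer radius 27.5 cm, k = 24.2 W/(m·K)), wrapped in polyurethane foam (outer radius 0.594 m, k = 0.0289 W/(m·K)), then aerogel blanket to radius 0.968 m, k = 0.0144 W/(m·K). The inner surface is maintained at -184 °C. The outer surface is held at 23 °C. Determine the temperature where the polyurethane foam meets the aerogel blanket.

Series thermal resistances, inner to outer:
  R_titanium = (1/0.263 − 1/0.275)/(4πk) = 0.1659/(4π·24.2) = 5.456×10^-4 K/W
  R_polyurethane foam = (1/0.275 − 1/0.594)/(4πk) = 1.953/(4π·0.0289) = 5.377 K/W
  R_aerogel blanket = (1/0.594 − 1/0.968)/(4πk) = 0.6504/(4π·0.0144) = 3.594 K/W
ΣR = 5.456×10^-4 + 5.377 + 3.594 = 8.972 K/W
Q = ΔT/ΣR = (-184 °C − 23 °C)/8.972 = -23.07 W
From the inner boundary to the polyurethane foam/aerogel blanket interface, ΣR_partial = 5.378 K/W.
T_interface = T_in − Q·ΣR_partial = -184 °C − (-23.07)(5.378) = -59.9 °C

T = -59.9 °C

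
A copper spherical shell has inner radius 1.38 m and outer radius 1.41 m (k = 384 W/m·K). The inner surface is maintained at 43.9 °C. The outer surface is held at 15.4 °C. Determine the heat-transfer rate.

Q = 4πk·ΔT/(1/r₁ − 1/r₂) = 4π × 384 × 28.5 / (1/1.38 − 1/1.41) = 8.92×10^6 W

Q = 8920 kW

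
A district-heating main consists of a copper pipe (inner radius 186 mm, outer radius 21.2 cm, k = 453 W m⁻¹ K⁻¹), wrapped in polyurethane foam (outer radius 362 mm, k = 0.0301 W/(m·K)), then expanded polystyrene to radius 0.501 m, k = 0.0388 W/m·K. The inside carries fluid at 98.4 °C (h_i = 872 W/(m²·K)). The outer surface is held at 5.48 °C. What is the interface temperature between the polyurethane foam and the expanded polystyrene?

Series thermal resistances, inner to outer:
  R'_conv,in = 1/(2πr h) = 1/(2π·0.186·872) = 9.813×10^-4 m·K/W
  R'_copper = ln(0.212/0.186)/(2πk) = 0.1308/(2π·453) = 4.597×10^-5 m·K/W
  R'_polyurethane foam = ln(0.362/0.212)/(2πk) = 0.5351/(2π·0.0301) = 2.829 m·K/W
  R'_expanded polystyrene = ln(0.501/0.362)/(2πk) = 0.3250/(2π·0.0388) = 1.333 m·K/W
ΣR = 9.813×10^-4 + 4.597×10^-5 + 2.829 + 1.333 = 4.163 m·K/W
Q' = ΔT/ΣR = (98.4 °C − 5.48 °C)/4.163 = 22.32 W/m
From the inner boundary to the polyurethane foam/expanded polystyrene interface, ΣR_partial = 2.830 m·K/W.
T_interface = T_in − Q'·ΣR_partial = 98.4 °C − (22.32)(2.830) = 35.2 °C

T = 35.2 °C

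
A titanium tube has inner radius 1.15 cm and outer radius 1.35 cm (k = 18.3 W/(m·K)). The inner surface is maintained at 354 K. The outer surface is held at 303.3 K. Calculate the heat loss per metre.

Q' = 2πk·ΔT/ln(r₂/r₁) = 2π × 18.3 × 50.7 / ln(0.0135/0.0115) = 36400 W/m

Q' = 36400 W/m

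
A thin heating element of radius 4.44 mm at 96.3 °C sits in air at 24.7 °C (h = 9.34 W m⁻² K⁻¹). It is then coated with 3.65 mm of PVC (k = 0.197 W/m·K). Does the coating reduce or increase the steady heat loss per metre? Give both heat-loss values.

Critical radius for a cylinder: r_cr = k/h = 0.0211 m = 2.11 cm.
Outer radius after coating: r₂ = 0.00444 + 0.00365 = 0.00809 m.
Since r₁ < r_cr and r₂ ≤ r_cr, the coating moves toward the maximum at r_cr — heat loss rises.
Bare: R = 1/(2πr₁h) = 3.838 m·K/W; Q = 71.6/3.838 = 18.7 W/m.
Coated: R = R_cond + R_conv = 2.591 m·K/W; Q = 71.6/2.591 = 27.6 W/m.

increases: 18.7 → 27.6 W/m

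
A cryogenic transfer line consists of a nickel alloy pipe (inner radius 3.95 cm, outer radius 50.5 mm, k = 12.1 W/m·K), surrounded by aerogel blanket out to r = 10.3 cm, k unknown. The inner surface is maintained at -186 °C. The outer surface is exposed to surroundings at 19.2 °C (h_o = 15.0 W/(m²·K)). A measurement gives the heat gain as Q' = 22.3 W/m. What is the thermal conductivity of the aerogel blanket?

ΣR = ΔT/Q' = |-186 − 19.2|/22.3 = 9.202 m·K/W
Known resistances:
  R'_nickel alloy = ln(0.0505/0.0395)/(2πk) = 0.2457/(2π·12.1) = 0.003231 m·K/W
  R'_conv,out = 1/(2πr h) = 1/(2π·0.103·15.0) = 0.1030 m·K/W
R_aerogel blanket = ΣR − ΣR_known = 9.202 − 0.1062 = 9.096 m·K/W
ln(r₂/r₁)/(2πk) = 9.096 ⇒ k = 0.7128/(2π·9.096) = 0.0125 W/m·K

k = 0.0125 W/m·K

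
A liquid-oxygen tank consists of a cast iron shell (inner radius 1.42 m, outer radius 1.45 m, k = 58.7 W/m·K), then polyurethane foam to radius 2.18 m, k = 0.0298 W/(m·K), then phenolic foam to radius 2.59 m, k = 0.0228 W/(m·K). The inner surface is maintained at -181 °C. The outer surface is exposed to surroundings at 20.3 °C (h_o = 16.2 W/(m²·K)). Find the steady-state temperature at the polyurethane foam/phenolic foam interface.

T = -38.5 °C

Resistance network (inner→outer):
  R_cast iron = (1/1.42 − 1/1.45)/(4πk) = 0.01457/(4π·58.7) = 1.975×10^-5 K/W
  R_polyurethane foam = (1/1.45 − 1/2.18)/(4πk) = 0.2309/(4π·0.0298) = 0.6167 K/W
  R_phenolic foam = (1/2.18 − 1/2.59)/(4πk) = 0.07262/(4π·0.0228) = 0.2534 K/W
  R_conv,out = 1/(4πr²h) = 1/(4π·2.59²·16.2) = 7.323×10^-4 K/W
ΣR = 1.975×10^-5 + 0.6167 + 0.2534 + 7.323×10^-4 = 0.8709 K/W
Q = ΔT/ΣR = (-181 °C − 20.3 °C)/0.8709 = -231.1 W
From the inner boundary to the polyurethane foam/phenolic foam interface, ΣR_partial = 0.6167 K/W.
T_interface = T_in − Q·ΣR_partial = -181 °C − (-231.1)(0.6167) = -38.5 °C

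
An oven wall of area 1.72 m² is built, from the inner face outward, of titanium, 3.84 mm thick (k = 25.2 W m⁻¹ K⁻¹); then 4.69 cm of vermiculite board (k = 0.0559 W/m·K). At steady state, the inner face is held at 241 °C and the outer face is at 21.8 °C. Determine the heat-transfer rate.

Resistance network (inner→outer):
  R_titanium = L/(kA) = 0.00384/(25.2·1.72) = 8.859×10^-5 K/W
  R_vermiculite board = L/(kA) = 0.0469/(0.0559·1.72) = 0.4878 K/W
ΣR = 8.859×10^-5 + 0.4878 = 0.4879 K/W
Q = ΔT/ΣR = (241 °C − 21.8 °C)/0.4879 = 449 W

Q = 449 W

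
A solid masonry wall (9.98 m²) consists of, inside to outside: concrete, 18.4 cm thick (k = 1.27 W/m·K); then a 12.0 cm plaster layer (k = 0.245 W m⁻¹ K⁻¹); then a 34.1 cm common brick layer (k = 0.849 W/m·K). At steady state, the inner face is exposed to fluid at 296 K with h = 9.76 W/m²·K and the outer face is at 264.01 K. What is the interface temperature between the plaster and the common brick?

T = 275.29 K

Series thermal resistances, inner to outer:
  R_conv,in = 1/(hA) = 1/(9.76·9.98) = 0.01027 K/W
  R_concrete = L/(kA) = 0.184/(1.27·9.98) = 0.01452 K/W
  R_plaster = L/(kA) = 0.120/(0.245·9.98) = 0.04908 K/W
  R_common brick = L/(kA) = 0.341/(0.849·9.98) = 0.04025 K/W
ΣR = 0.01027 + 0.01452 + 0.04908 + 0.04025 = 0.1141 K/W
Q = ΔT/ΣR = (296 K − 264.01 K)/0.1141 = 280.4 W
From the inner boundary to the plaster/common brick interface, ΣR_partial = 0.07387 K/W.
T_interface = T_in − Q·ΣR_partial = 296 K − (280.4)(0.07387) = 275.29 K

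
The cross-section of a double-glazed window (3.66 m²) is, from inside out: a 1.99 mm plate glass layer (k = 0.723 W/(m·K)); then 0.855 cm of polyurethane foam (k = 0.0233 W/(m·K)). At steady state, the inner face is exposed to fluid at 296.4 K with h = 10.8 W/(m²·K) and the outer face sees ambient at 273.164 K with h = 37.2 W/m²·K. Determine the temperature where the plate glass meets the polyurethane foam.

Resistance network (inner→outer):
  R_conv,in = 1/(hA) = 1/(10.8·3.66) = 0.02530 K/W
  R_plate glass = L/(kA) = 0.00199/(0.723·3.66) = 7.520×10^-4 K/W
  R_polyurethane foam = L/(kA) = 0.00855/(0.0233·3.66) = 0.1003 K/W
  R_conv,out = 1/(hA) = 1/(37.2·3.66) = 0.007345 K/W
ΣR = 0.02530 + 7.520×10^-4 + 0.1003 + 0.007345 = 0.1337 K/W
Q = ΔT/ΣR = (296.4 K − 273.164 K)/0.1337 = 173.8 W
From the inner boundary to the plate glass/polyurethane foam interface, ΣR_partial = 0.02605 K/W.
T_interface = T_in − Q·ΣR_partial = 296.4 K − (173.8)(0.02605) = 291.9 K

T = 291.9 K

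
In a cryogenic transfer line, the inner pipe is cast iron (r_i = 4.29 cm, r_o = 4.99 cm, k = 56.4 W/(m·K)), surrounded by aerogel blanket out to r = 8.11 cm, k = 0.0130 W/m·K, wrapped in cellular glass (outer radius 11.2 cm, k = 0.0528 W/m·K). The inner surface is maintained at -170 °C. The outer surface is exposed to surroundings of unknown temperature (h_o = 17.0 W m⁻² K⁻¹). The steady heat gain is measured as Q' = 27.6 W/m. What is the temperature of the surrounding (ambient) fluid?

T_out = 23.3 °C

Series resistances:
  R'_cast iron = ln(0.0499/0.0429)/(2πk) = 0.1511/(2π·56.4) = 4.265×10^-4 m·K/W
  R'_aerogel blanket = ln(0.0811/0.0499)/(2πk) = 0.4857/(2π·0.0130) = 5.946 m·K/W
  R'_cellular glass = ln(0.112/0.0811)/(2πk) = 0.3228/(2π·0.0528) = 0.9731 m·K/W
  R'_conv,out = 1/(2πr h) = 1/(2π·0.112·17.0) = 0.08359 m·K/W
ΣR = 7.003 m·K/W
ΔT = Q'·ΣR = 27.6 × 7.003 = 193.3 K
Heat flows inward, so T_out = T_in + ΔT = -170 + 193.3 = 23.3 °C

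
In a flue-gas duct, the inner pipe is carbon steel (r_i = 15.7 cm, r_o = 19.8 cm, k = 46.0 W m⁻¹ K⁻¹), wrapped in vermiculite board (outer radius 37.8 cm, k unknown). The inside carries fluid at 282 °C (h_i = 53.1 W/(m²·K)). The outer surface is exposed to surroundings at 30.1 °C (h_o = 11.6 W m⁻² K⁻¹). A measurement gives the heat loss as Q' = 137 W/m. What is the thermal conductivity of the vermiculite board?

ΣR = ΔT/Q' = |282 − 30.1|/137 = 1.839 m·K/W
Known resistances:
  R'_conv,in = 1/(2πr h) = 1/(2π·0.157·53.1) = 0.01909 m·K/W
  R'_carbon steel = ln(0.198/0.157)/(2πk) = 0.2320/(2π·46.0) = 8.028×10^-4 m·K/W
  R'_conv,out = 1/(2πr h) = 1/(2π·0.378·11.6) = 0.03630 m·K/W
R_vermiculite board = ΣR − ΣR_known = 1.839 − 0.05619 = 1.783 m·K/W
ln(r₂/r₁)/(2πk) = 1.783 ⇒ k = 0.6466/(2π·1.783) = 0.0577 W/m·K

k = 0.0577 W/m·K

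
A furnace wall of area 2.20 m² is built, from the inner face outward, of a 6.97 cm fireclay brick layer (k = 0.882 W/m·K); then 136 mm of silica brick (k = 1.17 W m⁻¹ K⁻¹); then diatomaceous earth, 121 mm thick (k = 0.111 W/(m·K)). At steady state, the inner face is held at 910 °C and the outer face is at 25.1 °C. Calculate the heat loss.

Treat each layer as a resistance in series:
  R_fireclay brick = L/(kA) = 0.0697/(0.882·2.20) = 0.03592 K/W
  R_silica brick = L/(kA) = 0.136/(1.17·2.20) = 0.05284 K/W
  R_diatomaceous earth = L/(kA) = 0.121/(0.111·2.20) = 0.4955 K/W
ΣR = 0.03592 + 0.05284 + 0.4955 = 0.5843 K/W
Q = ΔT/ΣR = (910 °C − 25.1 °C)/0.5843 = 1510 W

Q = 1510 W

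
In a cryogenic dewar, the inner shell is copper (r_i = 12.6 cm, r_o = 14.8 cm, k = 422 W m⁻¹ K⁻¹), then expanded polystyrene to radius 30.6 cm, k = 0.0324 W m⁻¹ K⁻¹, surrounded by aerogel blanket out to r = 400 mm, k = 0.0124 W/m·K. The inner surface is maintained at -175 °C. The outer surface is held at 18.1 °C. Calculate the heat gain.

Q = 14.3 W

Resistance network (inner→outer):
  R_copper = (1/0.126 − 1/0.148)/(4πk) = 1.180/(4π·422) = 2.225×10^-4 K/W
  R_expanded polystyrene = (1/0.148 − 1/0.306)/(4πk) = 3.489/(4π·0.0324) = 8.569 K/W
  R_aerogel blanket = (1/0.306 − 1/0.400)/(4πk) = 0.7680/(4π·0.0124) = 4.929 K/W
ΣR = 2.225×10^-4 + 8.569 + 4.929 = 13.50 K/W
Q = ΔT/ΣR = (-175 °C − 18.1 °C)/13.50 = -14.3 W
(Negative Q ⇒ heat flows inward; heat gain = 14.3 W.)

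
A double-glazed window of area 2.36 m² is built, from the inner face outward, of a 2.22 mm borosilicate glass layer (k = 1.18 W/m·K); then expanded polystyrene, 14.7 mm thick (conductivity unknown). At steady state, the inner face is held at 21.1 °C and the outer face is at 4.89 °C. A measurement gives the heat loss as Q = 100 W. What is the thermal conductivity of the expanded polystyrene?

k = 0.0386 W/m·K

ΣR = ΔT/Q = |21.1 − 4.89|/100 = 0.1621 K/W
Known resistances:
  R_borosilicate glass = L/(kA) = 0.00222/(1.18·2.36) = 7.972×10^-4 K/W
R_expanded polystyrene = ΣR − ΣR_known = 0.1621 − 7.972×10^-4 = 0.1613 K/W
L/(kA) = 0.1613 ⇒ k = 0.0147/(0.1613·2.36) = 0.0386 W/m·K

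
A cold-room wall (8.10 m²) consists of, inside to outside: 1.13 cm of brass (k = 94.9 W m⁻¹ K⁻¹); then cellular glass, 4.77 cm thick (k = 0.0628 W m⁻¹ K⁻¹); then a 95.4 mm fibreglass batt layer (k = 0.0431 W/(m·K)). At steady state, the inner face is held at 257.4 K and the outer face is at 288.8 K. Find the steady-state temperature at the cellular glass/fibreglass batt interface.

Series thermal resistances, inner to outer:
  R_brass = L/(kA) = 0.0113/(94.9·8.10) = 1.470×10^-5 K/W
  R_cellular glass = L/(kA) = 0.0477/(0.0628·8.10) = 0.09377 K/W
  R_fibreglass batt = L/(kA) = 0.0954/(0.0431·8.10) = 0.2733 K/W
ΣR = 1.470×10^-5 + 0.09377 + 0.2733 = 0.3671 K/W
Q = ΔT/ΣR = (257.4 K − 288.8 K)/0.3671 = -85.54 W
From the inner boundary to the cellular glass/fibreglass batt interface, ΣR_partial = 0.09378 K/W.
T_interface = T_in − Q·ΣR_partial = 257.4 K − (-85.54)(0.09378) = 265.42 K

T = 265.42 K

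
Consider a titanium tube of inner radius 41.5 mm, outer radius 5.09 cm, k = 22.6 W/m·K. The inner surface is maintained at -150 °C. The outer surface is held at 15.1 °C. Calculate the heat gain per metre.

Q' = 115 kW/m

Q' = 2πk·ΔT/ln(r₂/r₁) = 2π × 22.6 × 165.1 / ln(0.0509/0.0415) = 1.15×10^5 W/m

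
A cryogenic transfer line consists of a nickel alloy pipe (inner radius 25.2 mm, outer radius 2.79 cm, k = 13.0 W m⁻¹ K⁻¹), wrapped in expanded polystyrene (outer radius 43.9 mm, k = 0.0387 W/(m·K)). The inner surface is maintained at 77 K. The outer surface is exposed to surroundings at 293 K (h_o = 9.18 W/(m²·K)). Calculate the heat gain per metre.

Q' = 95.6 W/m

Treat each layer as a resistance in series:
  R'_nickel alloy = ln(0.0279/0.0252)/(2πk) = 0.1018/(2π·13.0) = 0.001246 m·K/W
  R'_expanded polystyrene = ln(0.0439/0.0279)/(2πk) = 0.4533/(2π·0.0387) = 1.864 m·K/W
  R'_conv,out = 1/(2πr h) = 1/(2π·0.0439·9.18) = 0.3949 m·K/W
ΣR = 0.001246 + 1.864 + 0.3949 = 2.260 m·K/W
Q' = ΔT/ΣR = (77 K − 293 K)/2.260 = -95.6 W/m
(Negative Q' ⇒ heat flows inward; heat gain = 95.6 W/m.)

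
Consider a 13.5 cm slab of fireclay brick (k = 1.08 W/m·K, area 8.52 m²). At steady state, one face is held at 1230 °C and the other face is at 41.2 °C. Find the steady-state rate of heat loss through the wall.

Q = 81000 W

Q = kA·ΔT/L = 1.08 × 8.52 × |1230 °C − 41.2 °C| / 0.135 = 81000 W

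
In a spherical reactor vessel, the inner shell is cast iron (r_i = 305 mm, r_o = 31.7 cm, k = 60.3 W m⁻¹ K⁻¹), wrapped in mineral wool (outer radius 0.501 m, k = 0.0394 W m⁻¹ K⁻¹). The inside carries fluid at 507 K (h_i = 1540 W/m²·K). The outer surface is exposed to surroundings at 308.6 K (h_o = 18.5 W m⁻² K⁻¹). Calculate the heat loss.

Resistance network (inner→outer):
  R_conv,in = 1/(4πr²h) = 1/(4π·0.305²·1540) = 5.555×10^-4 K/W
  R_cast iron = (1/0.305 − 1/0.317)/(4πk) = 0.1241/(4π·60.3) = 1.638×10^-4 K/W
  R_mineral wool = (1/0.317 − 1/0.501)/(4πk) = 1.159/(4π·0.0394) = 2.340 K/W
  R_conv,out = 1/(4πr²h) = 1/(4π·0.501²·18.5) = 0.01714 K/W
ΣR = 5.555×10^-4 + 1.638×10^-4 + 2.340 + 0.01714 = 2.358 K/W
Q = ΔT/ΣR = (507 K − 308.6 K)/2.358 = 84.1 W

Q = 84.1 W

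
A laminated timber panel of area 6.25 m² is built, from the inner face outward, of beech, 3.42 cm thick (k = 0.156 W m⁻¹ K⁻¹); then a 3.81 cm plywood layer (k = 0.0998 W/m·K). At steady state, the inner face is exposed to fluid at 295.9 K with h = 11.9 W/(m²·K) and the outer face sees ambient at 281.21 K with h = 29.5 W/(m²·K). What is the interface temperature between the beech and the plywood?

T = 289.7 K

Treat each layer as a resistance in series:
  R_conv,in = 1/(hA) = 1/(11.9·6.25) = 0.01345 K/W
  R_beech = L/(kA) = 0.0342/(0.156·6.25) = 0.03508 K/W
  R_plywood = L/(kA) = 0.0381/(0.0998·6.25) = 0.06108 K/W
  R_conv,out = 1/(hA) = 1/(29.5·6.25) = 0.005424 K/W
ΣR = 0.01345 + 0.03508 + 0.06108 + 0.005424 = 0.1150 K/W
Q = ΔT/ΣR = (295.9 K − 281.21 K)/0.1150 = 127.7 W
From the inner boundary to the beech/plywood interface, ΣR_partial = 0.04853 K/W.
T_interface = T_in − Q·ΣR_partial = 295.9 K − (127.7)(0.04853) = 289.7 K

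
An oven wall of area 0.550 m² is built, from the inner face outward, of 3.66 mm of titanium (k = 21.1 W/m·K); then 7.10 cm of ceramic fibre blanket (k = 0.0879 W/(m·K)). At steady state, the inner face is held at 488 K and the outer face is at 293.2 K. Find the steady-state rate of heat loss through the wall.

Treat each layer as a resistance in series:
  R_titanium = L/(kA) = 0.00366/(21.1·0.550) = 3.154×10^-4 K/W
  R_ceramic fibre blanket = L/(kA) = 0.0710/(0.0879·0.550) = 1.469 K/W
ΣR = 3.154×10^-4 + 1.469 = 1.469 K/W
Q = ΔT/ΣR = (488 K − 293.2 K)/1.469 = 133 W

Q = 133 W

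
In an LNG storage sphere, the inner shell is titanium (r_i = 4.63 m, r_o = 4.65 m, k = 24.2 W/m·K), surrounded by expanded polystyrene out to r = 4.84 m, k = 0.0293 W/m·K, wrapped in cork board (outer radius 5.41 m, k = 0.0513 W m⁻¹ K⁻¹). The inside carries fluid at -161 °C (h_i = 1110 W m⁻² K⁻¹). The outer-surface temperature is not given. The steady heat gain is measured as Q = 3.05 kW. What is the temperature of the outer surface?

T_out = 11.9 °C

Series resistances:
  R_conv,in = 1/(4πr²h) = 1/(4π·4.63²·1110) = 3.344×10^-6 K/W
  R_titanium = (1/4.63 − 1/4.65)/(4πk) = 9.290×10^-4/(4π·24.2) = 3.055×10^-6 K/W
  R_expanded polystyrene = (1/4.65 − 1/4.84)/(4πk) = 0.008442/(4π·0.0293) = 0.02293 K/W
  R_cork board = (1/4.84 − 1/5.41)/(4πk) = 0.02177/(4π·0.0513) = 0.03377 K/W
ΣR = 0.05670 K/W
ΔT = Q·ΣR = 3050 × 0.05670 = 172.9 K
Heat flows inward, so T_out = T_in + ΔT = -161 + 172.9 = 11.9 °C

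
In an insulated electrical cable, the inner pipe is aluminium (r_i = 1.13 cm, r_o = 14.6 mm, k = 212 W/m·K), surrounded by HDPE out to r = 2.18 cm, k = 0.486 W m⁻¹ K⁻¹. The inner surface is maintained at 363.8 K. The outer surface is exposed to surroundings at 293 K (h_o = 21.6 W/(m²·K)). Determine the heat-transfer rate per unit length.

Series thermal resistances, inner to outer:
  R'_aluminium = ln(0.0146/0.0113)/(2πk) = 0.2562/(2π·212) = 1.924×10^-4 m·K/W
  R'_HDPE = ln(0.0218/0.0146)/(2πk) = 0.4009/(2π·0.486) = 0.1313 m·K/W
  R'_conv,out = 1/(2πr h) = 1/(2π·0.0218·21.6) = 0.3380 m·K/W
ΣR = 1.924×10^-4 + 0.1313 + 0.3380 = 0.4695 m·K/W
Q' = ΔT/ΣR = (363.8 K − 293 K)/0.4695 = 151 W/m

Q' = 151 W/m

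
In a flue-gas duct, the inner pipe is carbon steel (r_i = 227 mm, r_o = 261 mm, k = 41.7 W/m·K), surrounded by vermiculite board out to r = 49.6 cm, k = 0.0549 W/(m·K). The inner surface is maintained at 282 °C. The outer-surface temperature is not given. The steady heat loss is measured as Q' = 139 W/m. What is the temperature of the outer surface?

T_out = 23.2 °C

Series resistances:
  R'_carbon steel = ln(0.261/0.227)/(2πk) = 0.1396/(2π·41.7) = 5.327×10^-4 m·K/W
  R'_vermiculite board = ln(0.496/0.261)/(2πk) = 0.6421/(2π·0.0549) = 1.861 m·K/W
ΣR = 1.862 m·K/W
ΔT = Q'·ΣR = 139 × 1.862 = 258.8 K
Heat flows outward, so T_out = T_in − ΔT = 282 − 258.8 = 23.2 °C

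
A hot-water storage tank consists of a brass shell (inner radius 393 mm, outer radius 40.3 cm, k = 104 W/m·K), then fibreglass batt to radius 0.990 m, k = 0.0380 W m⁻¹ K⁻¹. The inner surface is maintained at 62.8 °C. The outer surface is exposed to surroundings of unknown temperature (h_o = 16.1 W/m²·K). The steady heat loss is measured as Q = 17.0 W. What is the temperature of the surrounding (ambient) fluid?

Sum the resistances:
  R_brass = (1/0.393 − 1/0.403)/(4πk) = 0.06314/(4π·104) = 4.831×10^-5 K/W
  R_fibreglass batt = (1/0.403 − 1/0.990)/(4πk) = 1.471/(4π·0.0380) = 3.081 K/W
  R_conv,out = 1/(4πr²h) = 1/(4π·0.990²·16.1) = 0.005043 K/W
ΣR = 3.086 K/W
ΔT = Q·ΣR = 17.0 × 3.086 = 52.46 K
Heat flows outward, so T_out = T_in − ΔT = 62.8 − 52.46 = 10.3 °C

T_out = 10.3 °C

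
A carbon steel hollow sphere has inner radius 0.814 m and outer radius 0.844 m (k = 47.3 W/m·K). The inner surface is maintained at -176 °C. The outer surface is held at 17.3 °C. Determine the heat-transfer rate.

Q = 4πk·ΔT/(1/r₁ − 1/r₂) = 4π × 47.3 × 193.3 / (1/0.814 − 1/0.844) = 2.63×10^6 W

Q = 2630 kW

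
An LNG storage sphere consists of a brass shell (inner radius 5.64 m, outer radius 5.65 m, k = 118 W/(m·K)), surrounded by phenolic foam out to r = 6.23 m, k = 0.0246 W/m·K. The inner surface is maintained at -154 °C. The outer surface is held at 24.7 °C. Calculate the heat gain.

Treat each layer as a resistance in series:
  R_brass = (1/5.64 − 1/5.65)/(4πk) = 3.138×10^-4/(4π·118) = 2.116×10^-7 K/W
  R_phenolic foam = (1/5.65 − 1/6.23)/(4πk) = 0.01648/(4π·0.0246) = 0.05330 K/W
ΣR = 2.116×10^-7 + 0.05330 = 0.05330 K/W
Q = ΔT/ΣR = (-154 °C − 24.7 °C)/0.05330 = -3350 W
(Negative Q ⇒ heat flows inward; heat gain = 3350 W.)

Q = 3.35 kW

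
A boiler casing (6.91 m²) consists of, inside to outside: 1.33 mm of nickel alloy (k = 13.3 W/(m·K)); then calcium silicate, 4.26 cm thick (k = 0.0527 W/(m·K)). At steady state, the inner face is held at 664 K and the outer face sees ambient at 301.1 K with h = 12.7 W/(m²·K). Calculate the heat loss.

Q = 2.83 kW

Resistance network (inner→outer):
  R_nickel alloy = L/(kA) = 0.00133/(13.3·6.91) = 1.447×10^-5 K/W
  R_calcium silicate = L/(kA) = 0.0426/(0.0527·6.91) = 0.1170 K/W
  R_conv,out = 1/(hA) = 1/(12.7·6.91) = 0.01140 K/W
ΣR = 1.447×10^-5 + 0.1170 + 0.01140 = 0.1284 K/W
Q = ΔT/ΣR = (664 K − 301.1 K)/0.1284 = 2830 W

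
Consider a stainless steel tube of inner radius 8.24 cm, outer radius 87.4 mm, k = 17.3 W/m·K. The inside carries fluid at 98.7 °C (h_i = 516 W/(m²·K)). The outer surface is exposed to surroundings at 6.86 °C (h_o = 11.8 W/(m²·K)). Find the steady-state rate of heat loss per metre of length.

Resistance network (inner→outer):
  R'_conv,in = 1/(2πr h) = 1/(2π·0.0824·516) = 0.003743 m·K/W
  R'_stainless steel = ln(0.0874/0.0824)/(2πk) = 0.05891/(2π·17.3) = 5.420×10^-4 m·K/W
  R'_conv,out = 1/(2πr h) = 1/(2π·0.0874·11.8) = 0.1543 m·K/W
ΣR = 0.003743 + 5.420×10^-4 + 0.1543 = 0.1586 m·K/W
Q' = ΔT/ΣR = (98.7 °C − 6.86 °C)/0.1586 = 579 W/m

Q' = 579 W/m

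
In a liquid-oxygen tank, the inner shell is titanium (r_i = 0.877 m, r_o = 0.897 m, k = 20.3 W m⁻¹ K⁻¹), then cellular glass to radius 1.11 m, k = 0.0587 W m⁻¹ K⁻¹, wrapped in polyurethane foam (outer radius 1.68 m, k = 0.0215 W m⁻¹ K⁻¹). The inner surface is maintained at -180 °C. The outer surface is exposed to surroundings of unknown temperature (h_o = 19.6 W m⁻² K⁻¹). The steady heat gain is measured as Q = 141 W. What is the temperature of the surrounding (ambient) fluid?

Sum the resistances:
  R_titanium = (1/0.877 − 1/0.897)/(4πk) = 0.02542/(4π·20.3) = 9.966×10^-5 K/W
  R_cellular glass = (1/0.897 − 1/1.11)/(4πk) = 0.2139/(4π·0.0587) = 0.2900 K/W
  R_polyurethane foam = (1/1.11 − 1/1.68)/(4πk) = 0.3057/(4π·0.0215) = 1.131 K/W
  R_conv,out = 1/(4πr²h) = 1/(4π·1.68²·19.6) = 0.001439 K/W
ΣR = 1.423 K/W
ΔT = Q·ΣR = 141 × 1.423 = 200.6 K
Heat flows inward, so T_out = T_in + ΔT = -180 + 200.6 = 20.6 °C

T_out = 20.6 °C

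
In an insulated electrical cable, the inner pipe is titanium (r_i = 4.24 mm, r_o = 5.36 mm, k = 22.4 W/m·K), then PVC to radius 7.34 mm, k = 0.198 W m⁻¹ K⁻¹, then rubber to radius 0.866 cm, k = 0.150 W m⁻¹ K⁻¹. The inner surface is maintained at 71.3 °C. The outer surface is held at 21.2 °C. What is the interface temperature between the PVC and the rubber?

T = 41.7 °C

Series thermal resistances, inner to outer:
  R'_titanium = ln(0.00536/0.00424)/(2πk) = 0.2344/(2π·22.4) = 0.001665 m·K/W
  R'_PVC = ln(0.00734/0.00536)/(2πk) = 0.3144/(2π·0.198) = 0.2527 m·K/W
  R'_rubber = ln(0.00866/0.00734)/(2πk) = 0.1654/(2π·0.150) = 0.1755 m·K/W
ΣR = 0.001665 + 0.2527 + 0.1755 = 0.4299 m·K/W
Q' = ΔT/ΣR = (71.3 °C − 21.2 °C)/0.4299 = 116.5 W/m
From the inner boundary to the PVC/rubber interface, ΣR_partial = 0.2544 m·K/W.
T_interface = T_in − Q'·ΣR_partial = 71.3 °C − (116.5)(0.2544) = 41.7 °C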